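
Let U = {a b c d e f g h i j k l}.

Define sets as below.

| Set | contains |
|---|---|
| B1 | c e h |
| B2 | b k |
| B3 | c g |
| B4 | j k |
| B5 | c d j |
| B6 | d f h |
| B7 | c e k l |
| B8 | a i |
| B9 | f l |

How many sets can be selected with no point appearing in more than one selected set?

4

B2, B3, B6, B8 are pairwise disjoint (B2={b,k}; B3={c,g}; B6={d,f,h}; B8={a,i}).
Every remaining set overlaps one of these, and no 5 of the listed sets are pairwise disjoint, so 4 is the maximum.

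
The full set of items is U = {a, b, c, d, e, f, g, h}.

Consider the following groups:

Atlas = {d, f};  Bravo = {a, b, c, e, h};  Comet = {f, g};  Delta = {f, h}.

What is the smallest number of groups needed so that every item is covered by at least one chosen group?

3

Atlas, Bravo, and Comet cover everything between them: the union {a, b, c, d, e, f, g, h} is all of U.
Only Bravo contains a, so Bravo is forced; the remaining 3 items need at least 2 more groups (each remaining group adds at most 2) — so at least 3 groups are needed, and 3 is optimal.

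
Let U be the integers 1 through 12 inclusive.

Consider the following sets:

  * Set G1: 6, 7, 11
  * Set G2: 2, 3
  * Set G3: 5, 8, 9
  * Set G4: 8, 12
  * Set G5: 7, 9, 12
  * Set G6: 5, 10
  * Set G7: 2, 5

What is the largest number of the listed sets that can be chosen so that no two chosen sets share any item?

G1, G2, G4, G6 are pairwise disjoint (G1={6,7,11}; G2={2,3}; G4={8,12}; G6={5,10}).
Every remaining set overlaps one of these, and no 5 of the listed sets are pairwise disjoint, so 4 is the maximum.

4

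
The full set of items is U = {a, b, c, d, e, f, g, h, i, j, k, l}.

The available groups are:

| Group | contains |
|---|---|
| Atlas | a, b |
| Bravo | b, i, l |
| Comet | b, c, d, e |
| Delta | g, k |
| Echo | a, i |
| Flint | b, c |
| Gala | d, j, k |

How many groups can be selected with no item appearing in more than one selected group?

3

Comet, Delta, Echo are pairwise disjoint (Comet={b,c,d,e}; Delta={g,k}; Echo={a,i}).
Every remaining group overlaps one of these, and no 4 of the listed groups are pairwise disjoint, so 3 is the maximum.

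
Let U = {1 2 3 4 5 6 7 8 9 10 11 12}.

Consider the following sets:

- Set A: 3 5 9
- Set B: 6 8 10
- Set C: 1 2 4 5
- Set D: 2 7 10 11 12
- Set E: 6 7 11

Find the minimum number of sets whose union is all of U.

4

Take {A, B, C, D}. Their union is {1, 2, 3, 4, 5, 6, 7, 8, 9, 10, 11, 12}, which is all 12 elements.
Only B contains 8, so B is forced; the remaining 9 elements need at least 3 more sets (each remaining set adds at most 4) — so at least 4 sets are needed, and 4 is optimal.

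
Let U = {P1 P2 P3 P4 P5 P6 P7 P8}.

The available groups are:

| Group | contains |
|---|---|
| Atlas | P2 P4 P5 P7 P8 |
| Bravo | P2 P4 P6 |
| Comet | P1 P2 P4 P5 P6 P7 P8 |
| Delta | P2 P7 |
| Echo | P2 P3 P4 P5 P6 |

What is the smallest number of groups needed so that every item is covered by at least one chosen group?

2

Comet and Echo cover everything between them: the union {P1, P2, P3, P4, P5, P6, P7, P8} is all of U.
No single group has all 8 items (the largest, Comet, has 7), so 2 is optimal.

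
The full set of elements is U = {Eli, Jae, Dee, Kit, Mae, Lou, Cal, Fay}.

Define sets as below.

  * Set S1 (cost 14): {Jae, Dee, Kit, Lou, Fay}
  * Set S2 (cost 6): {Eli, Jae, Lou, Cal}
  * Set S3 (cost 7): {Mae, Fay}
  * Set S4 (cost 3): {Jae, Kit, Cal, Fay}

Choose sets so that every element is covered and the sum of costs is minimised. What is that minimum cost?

S1, S2, S3 together cover every element (S1 ∪ S2 ∪ S3 = {Eli, Jae, Dee, Kit, Mae, Lou, Cal, Fay}); total cost 14 + 6 + 7 = 27.
The greedy pick S4, S2, S3, S1 costs 30; no covering selection beats 27.

27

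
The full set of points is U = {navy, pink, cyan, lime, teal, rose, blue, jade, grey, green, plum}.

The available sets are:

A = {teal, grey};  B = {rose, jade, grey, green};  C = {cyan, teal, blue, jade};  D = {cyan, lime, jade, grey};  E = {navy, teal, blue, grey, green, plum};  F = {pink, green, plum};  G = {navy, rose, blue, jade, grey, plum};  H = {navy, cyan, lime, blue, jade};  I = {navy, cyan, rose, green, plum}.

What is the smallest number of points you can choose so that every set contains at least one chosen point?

Take T = {blue, grey, plum}. Each listed set contains at least one of these, so T is a hitting set of size 3.
The sets A, F, H are pairwise disjoint, so any hitting set needs a separate point for each — at least 3. Hence 3 is optimal.

3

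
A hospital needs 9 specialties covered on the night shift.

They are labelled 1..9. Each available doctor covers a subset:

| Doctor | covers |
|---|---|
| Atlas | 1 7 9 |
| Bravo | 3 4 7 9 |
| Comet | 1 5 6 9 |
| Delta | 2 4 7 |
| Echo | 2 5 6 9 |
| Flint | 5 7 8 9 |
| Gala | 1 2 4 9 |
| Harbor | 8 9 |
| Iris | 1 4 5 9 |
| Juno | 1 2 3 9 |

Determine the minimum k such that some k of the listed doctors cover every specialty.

4

Take {Atlas, Bravo, Echo, Flint}. Their union is {1, 2, 3, 4, 5, 6, 7, 8, 9}, which is all 9 specialties.
No 3 of the 10 doctors cover everything (all 120 combinations miss at least one specialty), so 4 is optimal.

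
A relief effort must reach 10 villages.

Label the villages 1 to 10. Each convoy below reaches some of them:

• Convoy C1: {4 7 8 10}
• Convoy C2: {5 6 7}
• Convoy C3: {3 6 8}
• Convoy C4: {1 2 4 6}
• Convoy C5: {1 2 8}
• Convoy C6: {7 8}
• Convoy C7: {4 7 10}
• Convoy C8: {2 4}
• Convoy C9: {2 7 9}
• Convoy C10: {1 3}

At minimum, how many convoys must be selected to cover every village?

Take {C1, C2, C9, C10}. Their union is {1, 2, 3, 4, 5, 6, 7, 8, 9, 10}, which is all 10 villages.
Only C2 contains 5, so C2 is forced; the remaining 7 villages need at least 3 more convoys (each remaining convoy adds at most 3) — so at least 4 convoys are needed, and 4 is optimal.

4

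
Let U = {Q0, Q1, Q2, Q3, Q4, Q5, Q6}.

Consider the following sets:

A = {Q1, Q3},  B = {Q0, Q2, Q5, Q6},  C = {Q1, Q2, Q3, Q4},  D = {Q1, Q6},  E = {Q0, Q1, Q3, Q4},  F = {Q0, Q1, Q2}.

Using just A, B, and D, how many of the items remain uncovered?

Union of A, B, D = {Q0, Q1, Q2, Q3, Q5, Q6}.
Not covered: Q4 — 1 item.

1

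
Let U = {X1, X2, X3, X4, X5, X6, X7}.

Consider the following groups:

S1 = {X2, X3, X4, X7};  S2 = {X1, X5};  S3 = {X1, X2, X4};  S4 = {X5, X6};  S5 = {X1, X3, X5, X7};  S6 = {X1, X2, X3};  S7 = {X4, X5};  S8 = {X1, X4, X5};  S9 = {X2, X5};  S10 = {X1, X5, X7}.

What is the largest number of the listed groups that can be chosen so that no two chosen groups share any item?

2

S1, S2 are pairwise disjoint (S1={X2,X3,X4,X7}; S2={X1,X5}).
Every remaining group overlaps one of these, and no 3 of the listed groups are pairwise disjoint, so 2 is the maximum.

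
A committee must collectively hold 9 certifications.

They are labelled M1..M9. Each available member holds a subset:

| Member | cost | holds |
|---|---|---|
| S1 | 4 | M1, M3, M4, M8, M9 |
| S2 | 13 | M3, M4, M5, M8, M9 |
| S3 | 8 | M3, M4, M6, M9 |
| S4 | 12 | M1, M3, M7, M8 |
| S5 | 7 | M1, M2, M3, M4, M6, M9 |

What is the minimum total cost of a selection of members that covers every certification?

S2, S4, S5 together cover every certification (S2 ∪ S4 ∪ S5 = {M1, M2, M3, M4, M5, M6, M7, M8, M9}); total cost 13 + 12 + 7 = 32.
The greedy pick S1, S5, S4, S2 costs 36; no covering selection beats 32.

32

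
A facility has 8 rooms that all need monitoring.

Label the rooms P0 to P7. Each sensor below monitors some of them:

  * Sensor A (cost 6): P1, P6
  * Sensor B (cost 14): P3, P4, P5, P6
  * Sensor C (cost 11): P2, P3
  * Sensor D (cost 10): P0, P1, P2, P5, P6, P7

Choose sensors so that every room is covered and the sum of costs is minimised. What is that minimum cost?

24

B, D together cover every room (B ∪ D = {P0, P1, P2, P3, P4, P5, P6, P7}); total cost 14 + 10 = 24.
No covering selection has total cost below 24.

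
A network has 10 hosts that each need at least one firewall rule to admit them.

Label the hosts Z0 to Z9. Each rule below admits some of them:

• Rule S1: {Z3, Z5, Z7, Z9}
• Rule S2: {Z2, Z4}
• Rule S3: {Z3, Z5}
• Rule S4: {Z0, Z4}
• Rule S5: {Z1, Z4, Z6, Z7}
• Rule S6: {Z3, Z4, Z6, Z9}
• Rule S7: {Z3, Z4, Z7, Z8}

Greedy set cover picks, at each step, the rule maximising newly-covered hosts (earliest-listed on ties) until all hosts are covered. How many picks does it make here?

5

Greedy: pick S1 (covers 4 new) → pick S5 (covers 3 new) → pick S2 (covers 1 new) → pick S4 (covers 1 new) → pick S7 (covers 1 new). Total picks: 5.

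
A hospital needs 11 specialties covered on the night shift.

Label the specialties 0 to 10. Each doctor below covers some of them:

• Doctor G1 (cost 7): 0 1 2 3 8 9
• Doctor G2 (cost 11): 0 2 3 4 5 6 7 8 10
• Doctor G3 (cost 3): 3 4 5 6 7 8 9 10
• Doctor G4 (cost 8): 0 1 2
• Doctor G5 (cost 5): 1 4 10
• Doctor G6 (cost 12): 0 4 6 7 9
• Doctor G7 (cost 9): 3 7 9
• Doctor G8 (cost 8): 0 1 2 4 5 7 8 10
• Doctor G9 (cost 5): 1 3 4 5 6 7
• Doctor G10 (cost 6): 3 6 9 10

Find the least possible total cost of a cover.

G1, G3 together cover every specialty (G1 ∪ G3 = {0, 1, 2, 3, 4, 5, 6, 7, 8, 9, 10}); total cost 7 + 3 = 10.
No covering selection has total cost below 10.

10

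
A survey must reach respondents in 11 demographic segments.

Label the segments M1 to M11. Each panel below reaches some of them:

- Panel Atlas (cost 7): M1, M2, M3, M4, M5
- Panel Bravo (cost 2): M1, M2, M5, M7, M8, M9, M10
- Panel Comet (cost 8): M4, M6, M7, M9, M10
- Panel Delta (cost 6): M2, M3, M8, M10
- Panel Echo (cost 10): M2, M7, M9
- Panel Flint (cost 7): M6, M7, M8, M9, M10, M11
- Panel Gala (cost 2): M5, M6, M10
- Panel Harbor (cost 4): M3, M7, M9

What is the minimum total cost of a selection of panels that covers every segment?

Atlas, Flint together cover every segment (Atlas ∪ Flint = {M1, M2, M3, M4, M5, M6, M7, M8, M9, M10, M11}); total cost 7 + 7 = 14.
The greedy pick Bravo, Gala, Atlas, Flint costs 18; no covering selection beats 14.

14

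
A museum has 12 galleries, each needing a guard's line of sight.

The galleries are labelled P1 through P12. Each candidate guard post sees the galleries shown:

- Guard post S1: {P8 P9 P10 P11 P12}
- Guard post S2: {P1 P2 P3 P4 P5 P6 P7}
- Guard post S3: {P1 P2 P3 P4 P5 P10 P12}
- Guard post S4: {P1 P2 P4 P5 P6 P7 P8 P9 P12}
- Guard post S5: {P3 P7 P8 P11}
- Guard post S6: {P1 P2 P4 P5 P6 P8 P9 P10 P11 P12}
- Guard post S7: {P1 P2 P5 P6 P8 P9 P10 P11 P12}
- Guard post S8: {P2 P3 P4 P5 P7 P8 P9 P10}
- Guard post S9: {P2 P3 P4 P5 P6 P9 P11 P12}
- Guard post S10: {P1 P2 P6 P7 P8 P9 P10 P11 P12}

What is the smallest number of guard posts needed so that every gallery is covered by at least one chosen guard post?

Take {S2, S6}. Their union is {P1, P2, P3, P4, P5, P6, P7, P8, P9, P10, P11, P12}, which is all 12 galleries.
No single guard post has all 12 galleries (the largest, S6, has 10), so 2 is optimal.

2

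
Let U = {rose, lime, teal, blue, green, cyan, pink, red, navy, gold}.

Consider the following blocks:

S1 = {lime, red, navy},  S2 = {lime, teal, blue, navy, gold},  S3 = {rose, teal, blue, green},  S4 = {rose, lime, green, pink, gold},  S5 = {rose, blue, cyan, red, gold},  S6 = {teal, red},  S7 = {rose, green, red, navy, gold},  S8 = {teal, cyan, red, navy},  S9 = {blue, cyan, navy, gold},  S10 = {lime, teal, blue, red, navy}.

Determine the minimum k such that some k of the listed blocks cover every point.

3

S4 and S5 and S10 together: S4 ∪ S5 ∪ S10 = {rose, lime, teal, blue, green, cyan, pink, red, navy, gold} — every point is covered.
Only S4 contains pink, so S4 is forced; the remaining 5 points need at least 2 more blocks (each remaining block adds at most 4) — so at least 3 blocks are needed, and 3 is optimal.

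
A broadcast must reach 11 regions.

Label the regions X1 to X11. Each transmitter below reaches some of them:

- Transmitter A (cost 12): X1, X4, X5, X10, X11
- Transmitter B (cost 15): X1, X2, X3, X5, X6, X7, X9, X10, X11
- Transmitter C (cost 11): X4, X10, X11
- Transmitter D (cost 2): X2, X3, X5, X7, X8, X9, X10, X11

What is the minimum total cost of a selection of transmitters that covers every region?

28

B, C, D together cover every region (B ∪ C ∪ D = {X1, X2, X3, X4, X5, X6, X7, X8, X9, X10, X11}); total cost 15 + 11 + 2 = 28.
The greedy pick D, A, B costs 29; no covering selection beats 28.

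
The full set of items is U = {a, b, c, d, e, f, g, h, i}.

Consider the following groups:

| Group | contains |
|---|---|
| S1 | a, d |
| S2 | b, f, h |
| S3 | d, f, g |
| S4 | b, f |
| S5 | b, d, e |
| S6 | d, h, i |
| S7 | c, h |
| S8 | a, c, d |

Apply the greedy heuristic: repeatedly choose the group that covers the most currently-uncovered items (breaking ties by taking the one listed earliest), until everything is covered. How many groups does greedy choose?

5

Greedy: pick S2 (covers 3 new) → pick S8 (covers 3 new) → pick S3 (covers 1 new) → pick S5 (covers 1 new) → pick S6 (covers 1 new). Total picks: 5.
(The true minimum cover uses only 4 groups, so greedy is not optimal here.)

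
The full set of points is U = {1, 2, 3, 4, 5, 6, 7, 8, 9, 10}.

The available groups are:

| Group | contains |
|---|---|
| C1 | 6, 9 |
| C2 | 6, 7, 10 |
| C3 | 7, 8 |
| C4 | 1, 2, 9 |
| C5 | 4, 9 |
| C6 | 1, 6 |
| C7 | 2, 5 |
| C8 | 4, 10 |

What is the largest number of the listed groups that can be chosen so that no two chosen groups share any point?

4

C3, C6, C7, C8 are pairwise disjoint (C3={7,8}; C6={1,6}; C7={2,5}; C8={4,10}).
Every remaining group overlaps one of these, and no 5 of the listed groups are pairwise disjoint, so 4 is the maximum.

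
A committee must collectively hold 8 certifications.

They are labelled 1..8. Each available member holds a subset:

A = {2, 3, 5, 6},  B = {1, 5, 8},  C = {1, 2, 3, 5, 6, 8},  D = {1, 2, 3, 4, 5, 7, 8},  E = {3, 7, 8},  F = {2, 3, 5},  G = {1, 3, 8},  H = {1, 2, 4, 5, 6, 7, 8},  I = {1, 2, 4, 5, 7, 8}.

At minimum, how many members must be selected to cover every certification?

Take {C, D}. Their union is {1, 2, 3, 4, 5, 6, 7, 8}, which is all 8 certifications.
No single member has all 8 certifications (the largest, D, has 7), so 2 is optimal.

2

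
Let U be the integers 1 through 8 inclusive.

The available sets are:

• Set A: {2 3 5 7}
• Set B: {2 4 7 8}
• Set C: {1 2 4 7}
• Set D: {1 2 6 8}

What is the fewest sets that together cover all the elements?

A, C, and D cover everything between them: the union {1, 2, 3, 4, 5, 6, 7, 8} is all of U.
Only A contains 3, so A is forced; the remaining 4 elements need at least 2 more sets (each remaining set adds at most 3) — so at least 3 sets are needed, and 3 is optimal.

3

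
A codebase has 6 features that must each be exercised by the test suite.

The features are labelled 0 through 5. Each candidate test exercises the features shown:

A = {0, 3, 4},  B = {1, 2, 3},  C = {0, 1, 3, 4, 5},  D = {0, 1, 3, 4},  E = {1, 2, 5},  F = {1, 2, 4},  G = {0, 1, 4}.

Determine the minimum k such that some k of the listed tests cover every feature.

Take {D, E}. Their union is {0, 1, 2, 3, 4, 5}, which is all 6 features.
No single test has all 6 features (the largest, C, has 5), so 2 is optimal.

2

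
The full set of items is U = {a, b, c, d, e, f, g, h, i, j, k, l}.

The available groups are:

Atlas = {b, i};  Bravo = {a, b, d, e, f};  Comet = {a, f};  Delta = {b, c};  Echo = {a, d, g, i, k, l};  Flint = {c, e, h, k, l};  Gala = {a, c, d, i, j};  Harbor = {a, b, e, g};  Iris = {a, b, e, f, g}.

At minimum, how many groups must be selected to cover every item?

Flint, Gala, and Iris cover everything between them: the union {a, b, c, d, e, f, g, h, i, j, k, l} is all of U.
Only Flint contains h, so Flint is forced; the remaining 7 items need at least 2 more groups (each remaining group adds at most 4) — so at least 3 groups are needed, and 3 is optimal.

3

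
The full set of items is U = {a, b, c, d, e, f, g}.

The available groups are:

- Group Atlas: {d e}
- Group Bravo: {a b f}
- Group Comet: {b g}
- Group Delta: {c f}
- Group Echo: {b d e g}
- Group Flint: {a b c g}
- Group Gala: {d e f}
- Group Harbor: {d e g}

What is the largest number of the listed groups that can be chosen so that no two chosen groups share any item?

3

Atlas, Comet, Delta are pairwise disjoint (Atlas={d,e}; Comet={b,g}; Delta={c,f}).
Every remaining group overlaps one of these, and no 4 of the listed groups are pairwise disjoint, so 3 is the maximum.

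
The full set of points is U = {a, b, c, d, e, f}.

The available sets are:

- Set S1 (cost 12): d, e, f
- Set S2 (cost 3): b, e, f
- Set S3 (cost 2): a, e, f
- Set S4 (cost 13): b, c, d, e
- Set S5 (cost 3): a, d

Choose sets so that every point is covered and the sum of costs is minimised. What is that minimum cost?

15

S3, S4 together cover every point (S3 ∪ S4 = {a, b, c, d, e, f}); total cost 2 + 13 = 15.
The greedy pick S3, S2, S5, S4 costs 21; no covering selection beats 15.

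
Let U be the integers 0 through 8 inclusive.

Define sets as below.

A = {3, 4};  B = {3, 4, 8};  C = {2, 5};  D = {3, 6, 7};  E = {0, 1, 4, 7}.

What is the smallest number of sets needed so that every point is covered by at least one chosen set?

4

B and C and D and E together: B ∪ C ∪ D ∪ E = {0, 1, 2, 3, 4, 5, 6, 7, 8} — every point is covered.
Only E contains 0, so E is forced; the remaining 5 points need at least 3 more sets (each remaining set adds at most 2) — so at least 4 sets are needed, and 4 is optimal.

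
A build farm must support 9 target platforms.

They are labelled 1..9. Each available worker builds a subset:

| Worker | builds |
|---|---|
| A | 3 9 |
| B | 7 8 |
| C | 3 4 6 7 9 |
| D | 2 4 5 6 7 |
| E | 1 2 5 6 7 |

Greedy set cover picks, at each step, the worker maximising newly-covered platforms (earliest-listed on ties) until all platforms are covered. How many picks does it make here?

3

Greedy: pick C (covers 5 new) → pick E (covers 3 new) → pick B (covers 1 new). Total picks: 3.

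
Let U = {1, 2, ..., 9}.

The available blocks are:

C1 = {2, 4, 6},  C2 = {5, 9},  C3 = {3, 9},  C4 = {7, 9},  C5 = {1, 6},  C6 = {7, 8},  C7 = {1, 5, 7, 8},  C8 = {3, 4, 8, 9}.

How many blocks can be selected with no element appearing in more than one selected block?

3

C1, C2, C6 are pairwise disjoint (C1={2,4,6}; C2={5,9}; C6={7,8}).
Every remaining block overlaps one of these, and no 4 of the listed blocks are pairwise disjoint, so 3 is the maximum.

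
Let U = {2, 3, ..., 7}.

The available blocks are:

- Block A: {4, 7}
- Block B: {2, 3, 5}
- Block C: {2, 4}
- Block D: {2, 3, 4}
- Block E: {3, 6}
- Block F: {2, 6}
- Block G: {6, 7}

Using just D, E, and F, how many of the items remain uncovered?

Union of D, E, F = {2, 3, 4, 6}.
Not covered: 5, 7 — 2 items.

2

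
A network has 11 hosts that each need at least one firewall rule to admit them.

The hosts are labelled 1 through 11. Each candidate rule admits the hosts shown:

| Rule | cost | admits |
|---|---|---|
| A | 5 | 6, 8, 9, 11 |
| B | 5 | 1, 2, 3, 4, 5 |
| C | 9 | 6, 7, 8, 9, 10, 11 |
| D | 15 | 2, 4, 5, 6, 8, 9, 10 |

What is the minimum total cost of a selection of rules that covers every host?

14

B, C together cover every host (B ∪ C = {1, 2, 3, 4, 5, 6, 7, 8, 9, 10, 11}); total cost 5 + 9 = 14.
The greedy pick B, A, C costs 19; no covering selection beats 14.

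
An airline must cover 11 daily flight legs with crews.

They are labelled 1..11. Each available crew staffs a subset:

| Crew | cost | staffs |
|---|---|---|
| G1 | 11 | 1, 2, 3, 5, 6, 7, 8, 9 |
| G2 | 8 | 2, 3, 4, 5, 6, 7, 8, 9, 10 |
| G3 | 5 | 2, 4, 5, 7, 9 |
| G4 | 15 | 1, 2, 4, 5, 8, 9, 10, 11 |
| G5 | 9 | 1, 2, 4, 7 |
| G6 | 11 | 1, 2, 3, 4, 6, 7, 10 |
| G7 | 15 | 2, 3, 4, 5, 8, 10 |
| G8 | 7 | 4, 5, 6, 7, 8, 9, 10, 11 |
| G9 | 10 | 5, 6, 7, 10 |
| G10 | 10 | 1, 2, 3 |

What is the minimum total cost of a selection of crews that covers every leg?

17

G8, G10 together cover every leg (G8 ∪ G10 = {1, 2, 3, 4, 5, 6, 7, 8, 9, 10, 11}); total cost 7 + 10 = 17.
No covering selection has total cost below 17.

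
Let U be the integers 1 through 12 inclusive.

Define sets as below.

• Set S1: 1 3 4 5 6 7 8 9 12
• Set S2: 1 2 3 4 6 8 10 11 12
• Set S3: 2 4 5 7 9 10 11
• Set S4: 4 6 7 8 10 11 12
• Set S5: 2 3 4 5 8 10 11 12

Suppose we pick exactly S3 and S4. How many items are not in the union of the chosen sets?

Union of S3, S4 = {2, 4, 5, 6, 7, 8, 9, 10, 11, 12}.
Not covered: 1, 3 — 2 items.

2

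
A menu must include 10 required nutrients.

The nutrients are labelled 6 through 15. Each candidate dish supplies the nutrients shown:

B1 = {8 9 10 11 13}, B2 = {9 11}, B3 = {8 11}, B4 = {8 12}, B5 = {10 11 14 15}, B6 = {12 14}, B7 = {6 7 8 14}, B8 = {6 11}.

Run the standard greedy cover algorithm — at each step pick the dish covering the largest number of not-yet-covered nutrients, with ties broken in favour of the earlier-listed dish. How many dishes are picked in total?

4

Greedy: pick B1 (covers 5 new) → pick B7 (covers 3 new) → pick B4 (covers 1 new) → pick B5 (covers 1 new). Total picks: 4.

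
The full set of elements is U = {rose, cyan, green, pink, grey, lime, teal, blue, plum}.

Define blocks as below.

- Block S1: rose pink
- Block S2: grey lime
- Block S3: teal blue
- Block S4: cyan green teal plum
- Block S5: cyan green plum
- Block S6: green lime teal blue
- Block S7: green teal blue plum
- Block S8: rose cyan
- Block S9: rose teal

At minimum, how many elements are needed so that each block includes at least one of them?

The 4 elements {rose, lime, teal, plum} hit every block.
The blocks S1, S2, S3, S5 are pairwise disjoint, so any hitting set needs a separate element for each — at least 4. Hence 4 is optimal.

4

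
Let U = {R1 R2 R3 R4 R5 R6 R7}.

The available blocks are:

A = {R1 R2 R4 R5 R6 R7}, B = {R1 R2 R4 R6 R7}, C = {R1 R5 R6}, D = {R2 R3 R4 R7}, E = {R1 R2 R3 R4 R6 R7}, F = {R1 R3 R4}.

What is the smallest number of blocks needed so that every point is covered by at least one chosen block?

2

A and D together: A ∪ D = {R1, R2, R3, R4, R5, R6, R7} — every point is covered.
No single block has all 7 points (the largest, A, has 6), so 2 is optimal.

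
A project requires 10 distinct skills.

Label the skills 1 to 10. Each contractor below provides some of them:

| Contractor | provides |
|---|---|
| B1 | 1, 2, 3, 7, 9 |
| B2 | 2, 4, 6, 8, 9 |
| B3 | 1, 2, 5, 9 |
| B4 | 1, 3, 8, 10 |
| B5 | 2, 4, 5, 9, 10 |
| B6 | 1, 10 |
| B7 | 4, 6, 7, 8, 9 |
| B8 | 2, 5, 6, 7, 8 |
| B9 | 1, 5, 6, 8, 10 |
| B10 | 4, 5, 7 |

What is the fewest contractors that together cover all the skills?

Take {B1, B2, B5}. Their union is {1, 2, 3, 4, 5, 6, 7, 8, 9, 10}, which is all 10 skills.
No 2 of the 10 contractors cover everything (all 45 combinations miss at least one skill), so 3 is optimal.

3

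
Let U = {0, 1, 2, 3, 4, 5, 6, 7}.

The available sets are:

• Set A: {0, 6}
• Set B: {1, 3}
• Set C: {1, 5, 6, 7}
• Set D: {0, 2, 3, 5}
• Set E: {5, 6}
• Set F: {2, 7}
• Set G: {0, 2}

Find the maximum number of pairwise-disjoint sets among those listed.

3

B, E, F are pairwise disjoint (B={1,3}; E={5,6}; F={2,7}).
Every remaining set overlaps one of these, and no 4 of the listed sets are pairwise disjoint, so 3 is the maximum.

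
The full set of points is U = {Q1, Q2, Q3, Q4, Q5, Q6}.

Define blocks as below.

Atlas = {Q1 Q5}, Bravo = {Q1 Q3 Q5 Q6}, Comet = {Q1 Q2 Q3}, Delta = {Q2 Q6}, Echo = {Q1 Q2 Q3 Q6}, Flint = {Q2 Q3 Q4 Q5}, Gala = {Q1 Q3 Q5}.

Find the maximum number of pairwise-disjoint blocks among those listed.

Delta, Gala are pairwise disjoint (Delta={Q2,Q6}; Gala={Q1,Q3,Q5}).
Every remaining block overlaps one of these, and no 3 of the listed blocks are pairwise disjoint, so 2 is the maximum.

2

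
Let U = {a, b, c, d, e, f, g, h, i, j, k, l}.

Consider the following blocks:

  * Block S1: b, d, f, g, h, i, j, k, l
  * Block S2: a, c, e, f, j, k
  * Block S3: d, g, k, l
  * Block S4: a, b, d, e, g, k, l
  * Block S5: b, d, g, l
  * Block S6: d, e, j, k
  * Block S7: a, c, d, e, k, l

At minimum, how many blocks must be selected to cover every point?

2

Take {S1, S7}. Their union is {a, b, c, d, e, f, g, h, i, j, k, l}, which is all 12 points.
No single block has all 12 points (the largest, S1, has 9), so 2 is optimal.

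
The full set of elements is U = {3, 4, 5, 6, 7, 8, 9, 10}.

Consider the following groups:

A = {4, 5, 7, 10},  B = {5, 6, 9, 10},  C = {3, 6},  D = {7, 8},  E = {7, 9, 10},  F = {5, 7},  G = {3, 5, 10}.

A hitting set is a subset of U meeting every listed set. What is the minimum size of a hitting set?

H = {5, 6, 7} meets every group (each contains at least one member of H), and |H| = 3.
No choice of 2 elements meets every group, so 3 is the minimum.

3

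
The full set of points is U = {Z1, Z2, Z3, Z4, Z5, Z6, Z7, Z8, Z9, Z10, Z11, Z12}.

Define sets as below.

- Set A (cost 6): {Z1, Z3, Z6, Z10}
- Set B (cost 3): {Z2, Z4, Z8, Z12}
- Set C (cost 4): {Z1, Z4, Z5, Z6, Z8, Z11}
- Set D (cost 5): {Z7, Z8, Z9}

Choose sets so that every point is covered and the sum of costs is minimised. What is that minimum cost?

18

A, B, C, D together cover every point (A ∪ B ∪ C ∪ D = {Z1, Z2, Z3, Z4, Z5, Z6, Z7, Z8, Z9, Z10, Z11, Z12}); total cost 6 + 3 + 4 + 5 = 18.
No covering selection has total cost below 18.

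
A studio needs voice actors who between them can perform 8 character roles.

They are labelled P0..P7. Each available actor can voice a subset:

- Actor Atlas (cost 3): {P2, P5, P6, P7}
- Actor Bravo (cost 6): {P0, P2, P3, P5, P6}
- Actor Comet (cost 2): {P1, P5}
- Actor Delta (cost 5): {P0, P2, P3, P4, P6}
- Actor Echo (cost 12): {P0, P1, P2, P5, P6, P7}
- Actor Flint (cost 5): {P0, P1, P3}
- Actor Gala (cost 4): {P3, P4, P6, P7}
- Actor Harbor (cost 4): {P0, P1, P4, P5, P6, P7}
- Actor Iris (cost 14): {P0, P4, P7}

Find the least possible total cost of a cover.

9

Delta, Harbor together cover every role (Delta ∪ Harbor = {P0, P1, P2, P3, P4, P5, P6, P7}); total cost 5 + 4 = 9.
No covering selection has total cost below 9.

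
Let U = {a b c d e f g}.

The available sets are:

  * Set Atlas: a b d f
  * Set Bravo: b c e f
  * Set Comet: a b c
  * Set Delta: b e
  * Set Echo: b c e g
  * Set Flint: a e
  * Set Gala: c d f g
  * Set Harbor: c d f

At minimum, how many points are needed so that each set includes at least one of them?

Take H = {c, e, f}. Each listed set contains at least one of these, so H is a hitting set of size 3.
No choice of 2 points meets every set, so 3 is the minimum.

3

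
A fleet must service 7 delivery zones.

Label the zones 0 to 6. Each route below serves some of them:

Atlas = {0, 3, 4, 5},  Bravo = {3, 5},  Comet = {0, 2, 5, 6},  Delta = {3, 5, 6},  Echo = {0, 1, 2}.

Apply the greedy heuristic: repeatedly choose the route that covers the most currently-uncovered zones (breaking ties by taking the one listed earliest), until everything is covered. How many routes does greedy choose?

3

Greedy: pick Atlas (covers 4 new) → pick Comet (covers 2 new) → pick Echo (covers 1 new). Total picks: 3.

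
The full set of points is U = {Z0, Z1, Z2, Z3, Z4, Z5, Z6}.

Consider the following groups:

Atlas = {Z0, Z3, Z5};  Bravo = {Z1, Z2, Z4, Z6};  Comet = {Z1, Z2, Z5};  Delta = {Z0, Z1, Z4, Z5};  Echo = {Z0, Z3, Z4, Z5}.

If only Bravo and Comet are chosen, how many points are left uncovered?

2

Union of Bravo, Comet = {Z1, Z2, Z4, Z5, Z6}.
Not covered: Z0, Z3 — 2 points.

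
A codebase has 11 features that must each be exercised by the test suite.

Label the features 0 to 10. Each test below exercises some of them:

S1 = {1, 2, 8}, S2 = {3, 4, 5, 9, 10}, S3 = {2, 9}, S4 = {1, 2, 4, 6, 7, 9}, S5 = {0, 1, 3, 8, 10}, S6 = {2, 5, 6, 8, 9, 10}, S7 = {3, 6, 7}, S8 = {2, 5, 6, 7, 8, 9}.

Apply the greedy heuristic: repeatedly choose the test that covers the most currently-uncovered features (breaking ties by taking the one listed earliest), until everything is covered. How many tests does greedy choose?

3

Greedy: pick S4 (covers 6 new) → pick S5 (covers 4 new) → pick S2 (covers 1 new). Total picks: 3.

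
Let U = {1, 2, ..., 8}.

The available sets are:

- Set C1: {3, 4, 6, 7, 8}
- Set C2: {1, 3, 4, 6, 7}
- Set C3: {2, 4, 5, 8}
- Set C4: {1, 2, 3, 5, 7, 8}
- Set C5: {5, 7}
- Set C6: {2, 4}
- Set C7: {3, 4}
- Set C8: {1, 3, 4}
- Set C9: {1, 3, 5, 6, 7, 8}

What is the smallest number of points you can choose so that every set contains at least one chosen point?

Take H = {4, 7}. Each listed set contains at least one of these, so H is a hitting set of size 2.
The sets C5, C8 are pairwise disjoint, so any hitting set needs a separate point for each — at least 2. Hence 2 is optimal.

2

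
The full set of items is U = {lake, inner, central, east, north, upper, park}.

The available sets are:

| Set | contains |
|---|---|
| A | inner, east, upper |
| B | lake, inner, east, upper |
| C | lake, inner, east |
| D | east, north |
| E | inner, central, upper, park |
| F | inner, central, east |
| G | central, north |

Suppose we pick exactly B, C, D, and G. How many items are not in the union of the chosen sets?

Union of B, C, D, G = {lake, inner, central, east, north, upper}.
Not covered: park — 1 item.

1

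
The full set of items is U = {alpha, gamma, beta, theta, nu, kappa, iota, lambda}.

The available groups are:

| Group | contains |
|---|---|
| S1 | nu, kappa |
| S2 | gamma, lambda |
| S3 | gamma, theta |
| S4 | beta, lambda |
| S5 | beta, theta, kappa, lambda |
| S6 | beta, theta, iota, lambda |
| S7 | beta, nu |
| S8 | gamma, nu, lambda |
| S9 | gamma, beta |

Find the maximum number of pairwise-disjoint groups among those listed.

S1, S3, S4 are pairwise disjoint (S1={nu,kappa}; S3={gamma,theta}; S4={beta,lambda}).
Every remaining group overlaps one of these, and no 4 of the listed groups are pairwise disjoint, so 3 is the maximum.

3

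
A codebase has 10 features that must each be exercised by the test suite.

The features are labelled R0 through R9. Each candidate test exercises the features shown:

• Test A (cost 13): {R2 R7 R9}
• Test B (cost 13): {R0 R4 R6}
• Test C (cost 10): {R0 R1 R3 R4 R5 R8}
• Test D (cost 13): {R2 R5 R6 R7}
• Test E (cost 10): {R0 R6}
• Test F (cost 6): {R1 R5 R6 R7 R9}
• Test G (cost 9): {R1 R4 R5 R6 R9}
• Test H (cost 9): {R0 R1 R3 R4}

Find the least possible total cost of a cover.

29

A, C, F together cover every feature (A ∪ C ∪ F = {R0, R1, R2, R3, R4, R5, R6, R7, R8, R9}); total cost 13 + 10 + 6 = 29.
No covering selection has total cost below 29.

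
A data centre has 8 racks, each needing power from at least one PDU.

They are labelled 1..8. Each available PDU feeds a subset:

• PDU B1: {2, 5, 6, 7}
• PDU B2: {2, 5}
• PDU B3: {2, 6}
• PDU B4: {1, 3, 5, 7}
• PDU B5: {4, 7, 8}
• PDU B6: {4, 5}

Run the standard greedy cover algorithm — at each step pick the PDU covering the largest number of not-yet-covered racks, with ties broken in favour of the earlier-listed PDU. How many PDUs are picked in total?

Greedy: pick B1 (covers 4 new) → pick B4 (covers 2 new) → pick B5 (covers 2 new). Total picks: 3.

3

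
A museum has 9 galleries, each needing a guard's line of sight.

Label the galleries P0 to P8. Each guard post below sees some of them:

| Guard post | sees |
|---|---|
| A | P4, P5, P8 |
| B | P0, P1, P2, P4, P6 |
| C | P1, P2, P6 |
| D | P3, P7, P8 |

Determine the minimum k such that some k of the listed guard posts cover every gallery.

A and B and D together: A ∪ B ∪ D = {P0, P1, P2, P3, P4, P5, P6, P7, P8} — every gallery is covered.
Only B contains P0, so B is forced; the remaining 4 galleries need at least 2 more guard posts (each remaining guard post adds at most 3) — so at least 3 guard posts are needed, and 3 is optimal.

3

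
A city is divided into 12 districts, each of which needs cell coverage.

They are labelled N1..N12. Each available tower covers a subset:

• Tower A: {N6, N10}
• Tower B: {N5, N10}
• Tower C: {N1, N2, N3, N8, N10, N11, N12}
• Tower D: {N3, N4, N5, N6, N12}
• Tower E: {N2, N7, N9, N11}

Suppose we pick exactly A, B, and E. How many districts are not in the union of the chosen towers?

5

Union of A, B, E = {N2, N5, N6, N7, N9, N10, N11}.
Not covered: N1, N3, N4, N8, N12 — 5 districts.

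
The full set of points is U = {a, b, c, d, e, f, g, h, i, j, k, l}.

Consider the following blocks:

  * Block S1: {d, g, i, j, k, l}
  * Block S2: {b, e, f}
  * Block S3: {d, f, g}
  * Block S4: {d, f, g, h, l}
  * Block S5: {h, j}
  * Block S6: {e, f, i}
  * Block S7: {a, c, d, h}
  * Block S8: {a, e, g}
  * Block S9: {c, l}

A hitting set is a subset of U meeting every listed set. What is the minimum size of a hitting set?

4

Take T = {c, e, g, h}. Each listed block contains at least one of these, so T is a hitting set of size 4.
No choice of 3 points meets every block, so 4 is the minimum.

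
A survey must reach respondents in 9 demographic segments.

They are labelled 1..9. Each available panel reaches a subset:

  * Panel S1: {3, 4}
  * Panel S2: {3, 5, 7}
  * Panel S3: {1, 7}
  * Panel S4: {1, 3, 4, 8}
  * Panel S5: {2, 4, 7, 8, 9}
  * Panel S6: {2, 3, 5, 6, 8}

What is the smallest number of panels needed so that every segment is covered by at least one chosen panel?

S4 and S5 and S6 together: S4 ∪ S5 ∪ S6 = {1, 2, 3, 4, 5, 6, 7, 8, 9} — every segment is covered.
Only S6 contains 6, so S6 is forced; the remaining 4 segments need at least 2 more panels (each remaining panel adds at most 3) — so at least 3 panels are needed, and 3 is optimal.

3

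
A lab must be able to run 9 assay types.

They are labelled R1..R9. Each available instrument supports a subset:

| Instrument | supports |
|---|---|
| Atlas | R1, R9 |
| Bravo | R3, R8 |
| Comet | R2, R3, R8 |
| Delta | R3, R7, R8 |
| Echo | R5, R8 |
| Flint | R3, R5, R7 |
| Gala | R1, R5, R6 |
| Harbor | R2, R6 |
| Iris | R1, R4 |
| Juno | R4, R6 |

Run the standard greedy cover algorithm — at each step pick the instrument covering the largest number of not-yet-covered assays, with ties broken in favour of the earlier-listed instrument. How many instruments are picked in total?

Greedy: pick Comet (covers 3 new) → pick Gala (covers 3 new) → pick Atlas (covers 1 new) → pick Delta (covers 1 new) → pick Iris (covers 1 new). Total picks: 5.
(The true minimum cover uses only 4 instruments, so greedy is not optimal here.)

5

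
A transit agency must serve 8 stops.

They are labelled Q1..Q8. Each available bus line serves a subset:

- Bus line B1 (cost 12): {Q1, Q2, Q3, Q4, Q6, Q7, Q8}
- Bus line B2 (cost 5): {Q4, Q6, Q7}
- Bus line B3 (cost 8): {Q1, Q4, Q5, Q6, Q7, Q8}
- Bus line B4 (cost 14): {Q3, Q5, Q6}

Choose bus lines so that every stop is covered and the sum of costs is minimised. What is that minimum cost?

B1, B3 together cover every stop (B1 ∪ B3 = {Q1, Q2, Q3, Q4, Q5, Q6, Q7, Q8}); total cost 12 + 8 = 20.
No covering selection has total cost below 20.

20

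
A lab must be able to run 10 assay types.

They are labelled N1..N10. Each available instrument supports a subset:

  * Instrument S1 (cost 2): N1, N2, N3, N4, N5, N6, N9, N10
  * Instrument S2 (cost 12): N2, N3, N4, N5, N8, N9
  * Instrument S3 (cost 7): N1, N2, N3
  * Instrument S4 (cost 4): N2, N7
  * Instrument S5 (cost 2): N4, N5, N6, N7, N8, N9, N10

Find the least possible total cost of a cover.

4

S1, S5 together cover every assay (S1 ∪ S5 = {N1, N2, N3, N4, N5, N6, N7, N8, N9, N10}); total cost 2 + 2 = 4.
No covering selection has total cost below 4.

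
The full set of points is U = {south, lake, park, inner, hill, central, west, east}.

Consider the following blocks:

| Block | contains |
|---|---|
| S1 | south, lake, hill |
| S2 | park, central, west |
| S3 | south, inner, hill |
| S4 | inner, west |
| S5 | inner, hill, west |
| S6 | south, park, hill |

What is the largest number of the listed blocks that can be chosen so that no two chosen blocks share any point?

S4, S6 are pairwise disjoint (S4={inner,west}; S6={south,park,hill}).
Every remaining block overlaps one of these, and no 3 of the listed blocks are pairwise disjoint, so 2 is the maximum.

2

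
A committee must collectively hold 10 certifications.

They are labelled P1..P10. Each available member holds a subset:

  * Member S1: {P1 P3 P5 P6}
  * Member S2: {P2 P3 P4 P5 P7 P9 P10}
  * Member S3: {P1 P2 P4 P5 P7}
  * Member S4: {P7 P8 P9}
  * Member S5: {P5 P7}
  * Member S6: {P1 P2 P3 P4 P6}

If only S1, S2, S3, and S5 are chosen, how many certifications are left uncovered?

1

Union of S1, S2, S3, S5 = {P1, P2, P3, P4, P5, P6, P7, P9, P10}.
Not covered: P8 — 1 certification.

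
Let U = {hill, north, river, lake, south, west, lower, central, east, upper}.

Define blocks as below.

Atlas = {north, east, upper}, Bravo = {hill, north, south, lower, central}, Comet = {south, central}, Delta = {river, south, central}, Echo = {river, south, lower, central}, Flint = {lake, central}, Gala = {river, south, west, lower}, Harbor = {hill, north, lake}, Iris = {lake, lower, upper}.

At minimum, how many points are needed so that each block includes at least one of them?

The 3 points {north, lake, south} hit every block.
The blocks Atlas, Flint, Gala are pairwise disjoint, so any hitting set needs a separate point for each — at least 3. Hence 3 is optimal.

3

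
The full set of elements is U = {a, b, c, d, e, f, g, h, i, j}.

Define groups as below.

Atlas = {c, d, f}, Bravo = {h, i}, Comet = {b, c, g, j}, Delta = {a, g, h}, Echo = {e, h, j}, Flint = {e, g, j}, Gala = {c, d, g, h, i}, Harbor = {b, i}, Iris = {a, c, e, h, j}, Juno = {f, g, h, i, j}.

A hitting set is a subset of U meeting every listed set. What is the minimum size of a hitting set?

4

Take T = {c, g, h, i}. Each listed group contains at least one of these, so T is a hitting set of size 4.
No choice of 3 elements meets every group, so 4 is the minimum.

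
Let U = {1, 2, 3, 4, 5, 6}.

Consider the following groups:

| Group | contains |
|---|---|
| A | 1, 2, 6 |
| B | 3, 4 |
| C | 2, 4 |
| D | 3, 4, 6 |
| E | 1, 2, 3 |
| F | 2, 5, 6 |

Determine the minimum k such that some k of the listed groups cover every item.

3

A, B, and F cover everything between them: the union {1, 2, 3, 4, 5, 6} is all of U.
Only F contains 5, so F is forced; the remaining 3 items need at least 2 more groups (each remaining group adds at most 2) — so at least 3 groups are needed, and 3 is optimal.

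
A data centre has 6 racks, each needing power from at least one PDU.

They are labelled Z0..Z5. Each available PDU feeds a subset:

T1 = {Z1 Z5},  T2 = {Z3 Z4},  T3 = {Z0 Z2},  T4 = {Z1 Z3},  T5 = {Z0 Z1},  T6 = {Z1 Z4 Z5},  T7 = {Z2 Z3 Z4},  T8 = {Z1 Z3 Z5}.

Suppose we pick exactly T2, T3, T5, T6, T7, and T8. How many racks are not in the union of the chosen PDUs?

Union of T2, T3, T5, T6, T7, T8 = {Z0, Z1, Z2, Z3, Z4, Z5} — that's every rack, so 0 are uncovered.

0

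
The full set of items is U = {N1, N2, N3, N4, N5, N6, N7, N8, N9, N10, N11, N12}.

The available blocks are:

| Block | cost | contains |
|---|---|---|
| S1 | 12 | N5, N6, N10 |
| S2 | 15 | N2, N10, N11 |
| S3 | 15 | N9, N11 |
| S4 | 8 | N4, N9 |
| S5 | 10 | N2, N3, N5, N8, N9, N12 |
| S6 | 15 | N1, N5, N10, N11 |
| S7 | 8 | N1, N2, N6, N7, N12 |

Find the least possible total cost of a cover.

S2, S4, S5, S7 together cover every item (S2 ∪ S4 ∪ S5 ∪ S7 = {N1, N2, N3, N4, N5, N6, N7, N8, N9, N10, N11, N12}); total cost 15 + 8 + 10 + 8 = 41.
No covering selection has total cost below 41.

41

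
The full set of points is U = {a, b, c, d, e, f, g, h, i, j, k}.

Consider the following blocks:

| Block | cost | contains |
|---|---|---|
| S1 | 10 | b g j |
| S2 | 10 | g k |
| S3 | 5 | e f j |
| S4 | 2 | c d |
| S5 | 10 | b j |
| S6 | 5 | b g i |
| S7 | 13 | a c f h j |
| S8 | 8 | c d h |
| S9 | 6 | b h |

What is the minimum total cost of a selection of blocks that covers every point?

35

S2, S3, S4, S6, S7 together cover every point (S2 ∪ S3 ∪ S4 ∪ S6 ∪ S7 = {a, b, c, d, e, f, g, h, i, j, k}); total cost 10 + 5 + 2 + 5 + 13 = 35.
The greedy pick S4, S3, S6, S9, S2, S7 costs 41; no covering selection beats 35.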